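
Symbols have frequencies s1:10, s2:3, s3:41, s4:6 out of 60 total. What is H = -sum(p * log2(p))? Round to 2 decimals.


Computing entropy H = -sum(p_i * log2(p_i)):
  s1: p = 10/60 = 0.1667, -p*log2(p) = 0.4308
  s2: p = 3/60 = 0.0500, -p*log2(p) = 0.2161
  s3: p = 41/60 = 0.6833, -p*log2(p) = 0.3754
  s4: p = 6/60 = 0.1000, -p*log2(p) = 0.3322
H = sum of terms = 1.3545
Rounded to 2 decimals: 1.35

1.35


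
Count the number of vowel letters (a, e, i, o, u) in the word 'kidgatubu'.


Scanning each character of 'kidgatubu':
  Position 1: 'k' -> consonant (running count: 0)
  Position 2: 'i' -> vowel (running count: 1)
  Position 3: 'd' -> consonant (running count: 1)
  Position 4: 'g' -> consonant (running count: 1)
  Position 5: 'a' -> vowel (running count: 2)
  Position 6: 't' -> consonant (running count: 2)
  Position 7: 'u' -> vowel (running count: 3)
  Position 8: 'b' -> consonant (running count: 3)
  Position 9: 'u' -> vowel (running count: 4)
Total vowels: 4

4


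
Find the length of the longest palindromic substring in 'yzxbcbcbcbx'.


Scanning 'yzxbcbcbcbx' for palindromic substrings.
Substring at positions 2-10: 'xbcbcbcbx'.
Check: reverse('xbcbcbcbx') = 'xbcbcbcbx' -> palindrome confirmed.
Neighbouring characters ('z' / '-') break symmetry, so it cannot extend further.
No longer palindromic substring exists; longest length = 9

9


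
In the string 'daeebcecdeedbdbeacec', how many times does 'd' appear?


Scanning 'daeebcecdeedbdbeacec' for 'd':
  Position 0: 'd' -> MATCH (count: 1)
  Position 8: 'd' -> MATCH (count: 2)
  Position 11: 'd' -> MATCH (count: 3)
  Position 13: 'd' -> MATCH (count: 4)
Total occurrences of 'd': 4

4


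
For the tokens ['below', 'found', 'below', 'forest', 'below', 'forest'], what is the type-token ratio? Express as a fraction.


Tokens: 6
Unique types: ('below', 'forest', 'found') = 3
TTR = 3/6
Simplify: divide both by 3 -> 1/2
TTR = 1/2

1/2


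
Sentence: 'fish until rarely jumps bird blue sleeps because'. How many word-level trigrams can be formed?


Word trigrams from [8] words:
  Trigram 1: (fish until rarely)
  Trigram 2: (until rarely jumps)
  Trigram 3: (rarely jumps bird)
  Trigram 4: (jumps bird blue)
  Trigram 5: (bird blue sleeps)
  Trigram 6: (blue sleeps because)
Total word trigrams: 8 - 2 = 6

6


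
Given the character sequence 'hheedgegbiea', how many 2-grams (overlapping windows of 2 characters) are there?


String 'hheedgegbiea' has length L = 12.
Number of overlapping n-grams = L - n + 1
Substituting: 12 - 2 + 1 = 11

11


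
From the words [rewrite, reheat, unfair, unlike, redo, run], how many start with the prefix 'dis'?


Checking each word for prefix 'dis':
  'rewrite' -> no (count: 0)
  'reheat' -> no (count: 0)
  'unfair' -> no (count: 0)
  'unlike' -> no (count: 0)
  'redo' -> no (count: 0)
  'run' -> no (count: 0)
Total with prefix 'dis': 0

0


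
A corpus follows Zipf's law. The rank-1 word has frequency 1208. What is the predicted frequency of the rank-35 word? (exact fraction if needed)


Zipf's law: freq(rank) = f1 / rank
f1 = 1208, rank = 35
freq = 1208 / 35
GCD(1208, 35) = 1
Simplified: 1208/35

1208/35


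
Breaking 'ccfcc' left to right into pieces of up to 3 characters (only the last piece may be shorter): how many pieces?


'ccfcc' has 5 characters.
Chunking with max size 3:
  Chunk 1: 'ccf' (positions 0-2)
  Chunk 2: 'cc' (positions 3-4)
Total chunks: ceil(5 / 3) = 2

2


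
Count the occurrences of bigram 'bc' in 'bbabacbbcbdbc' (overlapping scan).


Scanning 'bbabacbbcbdbc' for bigram 'bc':
  Position 0: 'bb' -> no
  Position 1: 'ba' -> no
  Position 2: 'ab' -> no
  Position 3: 'ba' -> no
  Position 4: 'ac' -> no
  Position 5: 'cb' -> no
  Position 6: 'bb' -> no
  Position 7: 'bc' -> MATCH
  Position 8: 'cb' -> no
  Position 9: 'bd' -> no
  Position 10: 'db' -> no
  Position 11: 'bc' -> MATCH
Total matches: 2

2


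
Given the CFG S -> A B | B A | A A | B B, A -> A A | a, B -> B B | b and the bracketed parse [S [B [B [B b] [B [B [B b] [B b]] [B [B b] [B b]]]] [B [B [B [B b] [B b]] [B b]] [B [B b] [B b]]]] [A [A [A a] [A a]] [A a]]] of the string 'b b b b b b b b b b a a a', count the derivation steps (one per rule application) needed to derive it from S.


Every bracketed nonterminal node [X ...] in the tree is produced by exactly one rule application.
Reading the tree off as a leftmost derivation:
  Step 1: S  =>  B A   (applied S -> B A)
  Step 2: B A  =>  B B A   (applied B -> B B)
  Step 3: B B A  =>  B B B A   (applied B -> B B)
  Step 4: B B B A  =>  b B B A   (applied B -> b)
  Step 5: b B B A  =>  b B B B A   (applied B -> B B)
  Step 6: b B B B A  =>  b B B B B A   (applied B -> B B)
  Step 7: b B B B B A  =>  b b B B B A   (applied B -> b)
  Step 8: b b B B B A  =>  b b b B B A   (applied B -> b)
  Step 9: b b b B B A  =>  b b b B B B A   (applied B -> B B)
  Step 10: b b b B B B A  =>  b b b b B B A   (applied B -> b)
  Step 11: b b b b B B A  =>  b b b b b B A   (applied B -> b)
  Step 12: b b b b b B A  =>  b b b b b B B A   (applied B -> B B)
  Step 13: b b b b b B B A  =>  b b b b b B B B A   (applied B -> B B)
  Step 14: b b b b b B B B A  =>  b b b b b B B B B A   (applied B -> B B)
  Step 15: b b b b b B B B B A  =>  b b b b b b B B B A   (applied B -> b)
  Step 16: b b b b b b B B B A  =>  b b b b b b b B B A   (applied B -> b)
  Step 17: b b b b b b b B B A  =>  b b b b b b b b B A   (applied B -> b)
  Step 18: b b b b b b b b B A  =>  b b b b b b b b B B A   (applied B -> B B)
  Step 19: b b b b b b b b B B A  =>  b b b b b b b b b B A   (applied B -> b)
  Step 20: b b b b b b b b b B A  =>  b b b b b b b b b b A   (applied B -> b)
  Step 21: b b b b b b b b b b A  =>  b b b b b b b b b b A A   (applied A -> A A)
  Step 22: b b b b b b b b b b A A  =>  b b b b b b b b b b A A A   (applied A -> A A)
  Step 23: b b b b b b b b b b A A A  =>  b b b b b b b b b b a A A   (applied A -> a)
  Step 24: b b b b b b b b b b a A A  =>  b b b b b b b b b b a a A   (applied A -> a)
  Step 25: b b b b b b b b b b a a A  =>  b b b b b b b b b b a a a   (applied A -> a)
Final yield: b b b b b b b b b b a a a
Total rewrite steps: 25

25


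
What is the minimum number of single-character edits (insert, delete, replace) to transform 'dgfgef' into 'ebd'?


Building DP table for s1='dgfgef' (len 6) and s2='ebd' (len 3):
       e  b  d
    0  1  2  3
  d 1  1  2  2
  g 2  2  2  3
  f 3  3  3  3
  g 4  4  4  4
  e 5  4  5  5
  f 6  5  5  6
Edit distance = dp[6][3] = 6

6


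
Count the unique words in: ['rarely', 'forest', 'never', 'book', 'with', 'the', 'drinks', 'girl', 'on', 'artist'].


Listing all tokens and tracking unique types:
  Token 1: 'rarely' -> NEW (unique so far: 1)
  Token 2: 'forest' -> NEW (unique so far: 2)
  Token 3: 'never' -> NEW (unique so far: 3)
  Token 4: 'book' -> NEW (unique so far: 4)
  Token 5: 'with' -> NEW (unique so far: 5)
  Token 6: 'the' -> NEW (unique so far: 6)
  Token 7: 'drinks' -> NEW (unique so far: 7)
  Token 8: 'girl' -> NEW (unique so far: 8)
  Token 9: 'on' -> NEW (unique so far: 9)
  Token 10: 'artist' -> NEW (unique so far: 10)
Unique types: ('artist', 'book', 'drinks', 'forest', 'girl', 'never', 'on', 'rarely', 'the', 'with')
Vocabulary size: 10

10


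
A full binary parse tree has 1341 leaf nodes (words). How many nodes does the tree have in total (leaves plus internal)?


Leaf nodes (terminals): 1341
Internal nodes = n - 1 = 1341 - 1 = 1340
Total = leaves + internal = 1341 + 1340 = 2681

2681


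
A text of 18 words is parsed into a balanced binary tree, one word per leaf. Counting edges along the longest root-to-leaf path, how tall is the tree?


In a balanced binary tree with n leaves the deepest leaf is ceil(log2(n)) edges below the root.
log2(18) = 4.1699
ceil(4.1699) = 5
height (edges) = 5

5


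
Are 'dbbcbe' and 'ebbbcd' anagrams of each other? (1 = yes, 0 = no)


Sort characters of 'dbbcbe': 'bbbcde'
Sort characters of 'ebbbcd': 'bbbcde'
Sorted forms match -> they ARE anagrams
Result: 1

1


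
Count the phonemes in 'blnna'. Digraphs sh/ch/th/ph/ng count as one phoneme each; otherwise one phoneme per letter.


Parsing 'blnna' greedily, digraphs first:
  'b' -> consonant phoneme (phonemes so far: 1)
  'l' -> consonant phoneme (phonemes so far: 2)
  'n' -> consonant phoneme (phonemes so far: 3)
  'n' -> consonant phoneme (phonemes so far: 4)
  'a' -> vowel phoneme (phonemes so far: 5)
Total phonemes: 5

5


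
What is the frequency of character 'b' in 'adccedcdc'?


Scanning 'adccedcdc' for 'b':
  No matches found.
Total occurrences of 'b': 0

0


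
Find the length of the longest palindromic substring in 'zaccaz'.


Scanning 'zaccaz' for palindromic substrings.
Substring at positions 0-5: 'zaccaz'.
Check: reverse('zaccaz') = 'zaccaz' -> palindrome confirmed.
No longer palindromic substring exists; longest length = 6

6


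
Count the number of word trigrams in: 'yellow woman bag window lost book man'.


Word trigrams from [7] words:
  Trigram 1: (yellow woman bag)
  Trigram 2: (woman bag window)
  Trigram 3: (bag window lost)
  Trigram 4: (window lost book)
  Trigram 5: (lost book man)
Total word trigrams: 7 - 2 = 5

5


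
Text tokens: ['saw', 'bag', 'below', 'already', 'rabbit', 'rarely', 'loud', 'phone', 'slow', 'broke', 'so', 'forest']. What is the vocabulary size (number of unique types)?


Listing all tokens and tracking unique types:
  Token 1: 'saw' -> NEW (unique so far: 1)
  Token 2: 'bag' -> NEW (unique so far: 2)
  Token 3: 'below' -> NEW (unique so far: 3)
  Token 4: 'already' -> NEW (unique so far: 4)
  Token 5: 'rabbit' -> NEW (unique so far: 5)
  Token 6: 'rarely' -> NEW (unique so far: 6)
  Token 7: 'loud' -> NEW (unique so far: 7)
  Token 8: 'phone' -> NEW (unique so far: 8)
  Token 9: 'slow' -> NEW (unique so far: 9)
  Token 10: 'broke' -> NEW (unique so far: 10)
  Token 11: 'so' -> NEW (unique so far: 11)
  Token 12: 'forest' -> NEW (unique so far: 12)
Unique types: ('already', 'bag', 'below', 'broke', 'forest', 'loud', 'phone', 'rabbit', 'rarely', 'saw', 'slow', 'so')
Vocabulary size: 12

12


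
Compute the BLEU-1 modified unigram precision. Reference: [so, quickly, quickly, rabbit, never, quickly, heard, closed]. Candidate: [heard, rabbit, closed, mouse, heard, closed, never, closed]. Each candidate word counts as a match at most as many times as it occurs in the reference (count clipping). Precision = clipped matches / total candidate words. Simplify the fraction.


Reference word counts: {'closed': 1, 'heard': 1, 'never': 1, 'quickly': 3, 'rabbit': 1, 'so': 1}
Checking each candidate word (with clipping):
  'heard' -> in reference (ref count 1, used 1/1) -> match (matches: 1)
  'rabbit' -> in reference (ref count 1, used 1/1) -> match (matches: 2)
  'closed' -> in reference (ref count 1, used 1/1) -> match (matches: 3)
  'mouse' -> not in reference -> no match (matches: 3)
  'heard' -> ref count 1 already used up (1/1) -> clipped, no match (matches: 3)
  'closed' -> ref count 1 already used up (1/1) -> clipped, no match (matches: 3)
  'never' -> in reference (ref count 1, used 1/1) -> match (matches: 4)
  'closed' -> ref count 1 already used up (1/1) -> clipped, no match (matches: 4)
Clipped matches: 4, Candidate length: 8
Precision = 4/8 = 1/2

1/2


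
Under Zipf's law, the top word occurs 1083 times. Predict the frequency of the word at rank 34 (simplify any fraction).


Zipf's law: freq(rank) = f1 / rank
f1 = 1083, rank = 34
freq = 1083 / 34
GCD(1083, 34) = 1
Simplified: 1083/34

1083/34


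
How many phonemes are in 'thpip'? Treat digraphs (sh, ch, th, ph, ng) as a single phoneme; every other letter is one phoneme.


Parsing 'thpip' greedily, digraphs first:
  'th' -> digraph (1 consonant phoneme) (phonemes so far: 1)
  'p' -> consonant phoneme (phonemes so far: 2)
  'i' -> vowel phoneme (phonemes so far: 3)
  'p' -> consonant phoneme (phonemes so far: 4)
Total phonemes: 4

4


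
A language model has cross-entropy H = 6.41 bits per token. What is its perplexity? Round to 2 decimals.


Perplexity formula: PP = 2^H
H = 6.41
PP = 2^6.41
Decompose: 2^6.41 = 2^6 * 2^0.41
2^6 = 64, 2^0.41 ~ 1.3286858
PP ~ 64 * 1.3286858 = 85.0358912
Rounded to 2 decimals: 85.04

85.04


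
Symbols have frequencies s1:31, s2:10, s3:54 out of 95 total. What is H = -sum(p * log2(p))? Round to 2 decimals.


Computing entropy H = -sum(p_i * log2(p_i)):
  s1: p = 31/95 = 0.3263, -p*log2(p) = 0.5272
  s2: p = 10/95 = 0.1053, -p*log2(p) = 0.3419
  s3: p = 54/95 = 0.5684, -p*log2(p) = 0.4632
H = sum of terms = 1.3323
Rounded to 2 decimals: 1.33

1.33


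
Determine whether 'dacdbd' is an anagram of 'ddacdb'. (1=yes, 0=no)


Sort characters of 'dacdbd': 'abcddd'
Sort characters of 'ddacdb': 'abcddd'
Sorted forms match -> they ARE anagrams
Result: 1

1


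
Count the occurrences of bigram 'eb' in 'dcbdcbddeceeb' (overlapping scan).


Scanning 'dcbdcbddeceeb' for bigram 'eb':
  Position 0: 'dc' -> no
  Position 1: 'cb' -> no
  Position 2: 'bd' -> no
  Position 3: 'dc' -> no
  Position 4: 'cb' -> no
  Position 5: 'bd' -> no
  Position 6: 'dd' -> no
  Position 7: 'de' -> no
  Position 8: 'ec' -> no
  Position 9: 'ce' -> no
  Position 10: 'ee' -> no
  Position 11: 'eb' -> MATCH
Total matches: 1

1


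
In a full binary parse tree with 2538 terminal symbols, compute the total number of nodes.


Leaf nodes (terminals): 2538
Internal nodes = n - 1 = 2538 - 1 = 2537
Total = leaves + internal = 2538 + 2537 = 5075

5075


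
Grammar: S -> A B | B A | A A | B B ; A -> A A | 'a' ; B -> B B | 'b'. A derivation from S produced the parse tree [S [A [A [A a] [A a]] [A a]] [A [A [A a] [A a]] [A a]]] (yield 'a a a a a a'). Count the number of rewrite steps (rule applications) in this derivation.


Every bracketed nonterminal node [X ...] in the tree is produced by exactly one rule application.
Reading the tree off as a leftmost derivation:
  Step 1: S  =>  A A   (applied S -> A A)
  Step 2: A A  =>  A A A   (applied A -> A A)
  Step 3: A A A  =>  A A A A   (applied A -> A A)
  Step 4: A A A A  =>  a A A A   (applied A -> a)
  Step 5: a A A A  =>  a a A A   (applied A -> a)
  Step 6: a a A A  =>  a a a A   (applied A -> a)
  Step 7: a a a A  =>  a a a A A   (applied A -> A A)
  Step 8: a a a A A  =>  a a a A A A   (applied A -> A A)
  Step 9: a a a A A A  =>  a a a a A A   (applied A -> a)
  Step 10: a a a a A A  =>  a a a a a A   (applied A -> a)
  Step 11: a a a a a A  =>  a a a a a a   (applied A -> a)
Final yield: a a a a a a
Total rewrite steps: 11

11


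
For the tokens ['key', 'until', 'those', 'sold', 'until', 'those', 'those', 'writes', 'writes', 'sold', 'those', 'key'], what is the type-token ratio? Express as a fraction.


Tokens: 12
Unique types: ('key', 'sold', 'those', 'until', 'writes') = 5
TTR = 5/12
Already in lowest terms.

5/12


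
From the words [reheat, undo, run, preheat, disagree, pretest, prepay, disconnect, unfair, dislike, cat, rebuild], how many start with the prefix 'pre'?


Checking each word for prefix 'pre':
  'reheat' -> no (count: 0)
  'undo' -> no (count: 0)
  'run' -> no (count: 0)
  'preheat' -> YES, starts with 'pre' (count: 1)
  'disagree' -> no (count: 1)
  'pretest' -> YES, starts with 'pre' (count: 2)
  'prepay' -> YES, starts with 'pre' (count: 3)
  'disconnect' -> no (count: 3)
  'unfair' -> no (count: 3)
  'dislike' -> no (count: 3)
  'cat' -> no (count: 3)
  'rebuild' -> no (count: 3)
Total with prefix 'pre': 3

3


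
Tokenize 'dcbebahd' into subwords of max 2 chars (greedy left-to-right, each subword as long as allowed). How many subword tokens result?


'dcbebahd' has 8 characters.
Chunking with max size 2:
  Chunk 1: 'dc' (positions 0-1)
  Chunk 2: 'be' (positions 2-3)
  Chunk 3: 'ba' (positions 4-5)
  Chunk 4: 'hd' (positions 6-7)
Total chunks: ceil(8 / 2) = 4

4


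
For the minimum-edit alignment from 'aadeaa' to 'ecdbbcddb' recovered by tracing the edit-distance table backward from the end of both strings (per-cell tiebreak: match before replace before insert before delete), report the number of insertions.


Edit distance = 8. Backtracking from cell (6, 9) with preference match > replace > insert > delete,
then listing the resulting alignment 'aadeaa' -> 'ecdbbcddb' left to right:
  Step 1: replace a->e
  Step 2: replace a->c
  Step 3: keep 'd'
  Step 4: insert 'b' [insertion #1]
  Step 5: insert 'b' [insertion #2]
  Step 6: insert 'c' [insertion #3]
  Step 7: replace e->d
  Step 8: replace a->d
  Step 9: replace a->b
Total insertions: 3

3


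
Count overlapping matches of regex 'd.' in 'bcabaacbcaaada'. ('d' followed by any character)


Pattern: d. means 'd' followed by any character.
Scanning 'bcabaacbcaaada' position-by-position:
  Pos 0: window 'bc' -> no
  Pos 1: window 'ca' -> no
  Pos 2: window 'ab' -> no
  Pos 3: window 'ba' -> no
  Pos 4: window 'aa' -> no
  Pos 5: window 'ac' -> no
  Pos 6: window 'cb' -> no
  Pos 7: window 'bc' -> no
  Pos 8: window 'ca' -> no
  Pos 9: window 'aa' -> no
  Pos 10: window 'aa' -> no
  Pos 11: window 'ad' -> no
  Pos 12: window 'da' -> MATCH
  Pos 13: window 'a' -> no
Total matches: 1

1


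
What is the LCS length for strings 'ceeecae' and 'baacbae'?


DP table for LCS of 'ceeecae' and 'baacbae':
       b  a  a  c  b  a  e
    0  0  0  0  0  0  0  0
  c 0  0  0  0  1  1  1  1
  e 0  0  0  0  1  1  1  2
  e 0  0  0  0  1  1  1  2
  e 0  0  0  0  1  1  1  2
  c 0  0  0  0  1  1  1  2
  a 0  0  1  1  1  1  2  2
  e 0  0  1  1  1  1  2  3
LCS: 'cae'
LCS length = 3

3


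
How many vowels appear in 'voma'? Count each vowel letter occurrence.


Scanning each character of 'voma':
  Position 1: 'v' -> consonant (running count: 0)
  Position 2: 'o' -> vowel (running count: 1)
  Position 3: 'm' -> consonant (running count: 1)
  Position 4: 'a' -> vowel (running count: 2)
Total vowels: 2

2


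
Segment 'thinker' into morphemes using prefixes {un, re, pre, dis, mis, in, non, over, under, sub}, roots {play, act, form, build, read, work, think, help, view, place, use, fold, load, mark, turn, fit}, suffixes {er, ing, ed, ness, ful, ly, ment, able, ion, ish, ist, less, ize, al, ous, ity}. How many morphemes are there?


Segmenting 'thinker' against the inventory:
  'think' -> root (morpheme 1)
  'er' -> suffix (morpheme 2)
Total morphemes: 2

2


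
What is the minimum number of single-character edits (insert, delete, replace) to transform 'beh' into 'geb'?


Building DP table for s1='beh' (len 3) and s2='geb' (len 3):
       g  e  b
    0  1  2  3
  b 1  1  2  2
  e 2  2  1  2
  h 3  3  2  2
Edit distance = dp[3][3] = 2

2


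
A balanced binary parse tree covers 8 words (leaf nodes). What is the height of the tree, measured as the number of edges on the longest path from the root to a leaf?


In a balanced binary tree with n leaves the deepest leaf is ceil(log2(n)) edges below the root.
log2(8) = 3.0000
ceil(3.0000) = 3
height (edges) = 3

3


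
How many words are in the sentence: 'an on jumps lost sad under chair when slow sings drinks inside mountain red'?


Counting words by splitting on spaces:
  Word 1: 'an'
  Word 2: 'on'
  Word 3: 'jumps'
  Word 4: 'lost'
  Word 5: 'sad'
  Word 6: 'under'
  Word 7: 'chair'
  Word 8: 'when'
  Word 9: 'slow'
  Word 10: 'sings'
  Word 11: 'drinks'
  Word 12: 'inside'
  Word 13: 'mountain'
  Word 14: 'red'
Total words: 14

14


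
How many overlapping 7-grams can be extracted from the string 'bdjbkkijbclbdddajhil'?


String 'bdjbkkijbclbdddajhil' has length L = 20.
Number of overlapping n-grams = L - n + 1
Substituting: 20 - 7 + 1 = 14

14


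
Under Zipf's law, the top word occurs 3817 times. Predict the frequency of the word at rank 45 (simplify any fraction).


Zipf's law: freq(rank) = f1 / rank
f1 = 3817, rank = 45
freq = 3817 / 45
GCD(3817, 45) = 1
Simplified: 3817/45

3817/45


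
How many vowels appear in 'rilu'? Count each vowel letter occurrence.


Scanning each character of 'rilu':
  Position 1: 'r' -> consonant (running count: 0)
  Position 2: 'i' -> vowel (running count: 1)
  Position 3: 'l' -> consonant (running count: 1)
  Position 4: 'u' -> vowel (running count: 2)
Total vowels: 2

2


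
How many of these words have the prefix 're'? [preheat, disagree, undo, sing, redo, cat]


Checking each word for prefix 're':
  'preheat' -> no (count: 0)
  'disagree' -> no (count: 0)
  'undo' -> no (count: 0)
  'sing' -> no (count: 0)
  'redo' -> YES, starts with 're' (count: 1)
  'cat' -> no (count: 1)
Total with prefix 're': 1

1


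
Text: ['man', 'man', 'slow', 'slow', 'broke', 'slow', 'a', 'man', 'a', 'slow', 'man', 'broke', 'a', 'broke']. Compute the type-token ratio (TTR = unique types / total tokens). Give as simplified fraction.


Tokens: 14
Unique types: ('a', 'broke', 'man', 'slow') = 4
TTR = 4/14
Simplify: divide both by 2 -> 2/7
TTR = 2/7

2/7


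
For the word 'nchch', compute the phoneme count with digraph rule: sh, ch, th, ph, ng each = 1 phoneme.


Parsing 'nchch' greedily, digraphs first:
  'n' -> consonant phoneme (phonemes so far: 1)
  'ch' -> digraph (1 consonant phoneme) (phonemes so far: 2)
  'ch' -> digraph (1 consonant phoneme) (phonemes so far: 3)
Total phonemes: 3

3


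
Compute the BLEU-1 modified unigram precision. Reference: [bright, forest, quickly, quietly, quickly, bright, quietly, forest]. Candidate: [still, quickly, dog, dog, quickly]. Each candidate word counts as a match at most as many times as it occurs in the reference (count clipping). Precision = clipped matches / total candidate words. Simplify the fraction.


Reference word counts: {'bright': 2, 'forest': 2, 'quickly': 2, 'quietly': 2}
Checking each candidate word (with clipping):
  'still' -> not in reference -> no match (matches: 0)
  'quickly' -> in reference (ref count 2, used 1/2) -> match (matches: 1)
  'dog' -> not in reference -> no match (matches: 1)
  'dog' -> not in reference -> no match (matches: 1)
  'quickly' -> in reference (ref count 2, used 2/2) -> match (matches: 2)
Clipped matches: 2, Candidate length: 5
Precision = 2/5

2/5


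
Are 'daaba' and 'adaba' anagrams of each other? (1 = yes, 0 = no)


Sort characters of 'daaba': 'aaabd'
Sort characters of 'adaba': 'aaabd'
Sorted forms match -> they ARE anagrams
Result: 1

1


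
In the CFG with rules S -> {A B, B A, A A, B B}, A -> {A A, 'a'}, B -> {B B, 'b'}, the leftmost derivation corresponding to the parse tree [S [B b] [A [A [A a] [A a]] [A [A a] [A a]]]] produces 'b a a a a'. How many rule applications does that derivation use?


Every bracketed nonterminal node [X ...] in the tree is produced by exactly one rule application.
Reading the tree off as a leftmost derivation:
  Step 1: S  =>  B A   (applied S -> B A)
  Step 2: B A  =>  b A   (applied B -> b)
  Step 3: b A  =>  b A A   (applied A -> A A)
  Step 4: b A A  =>  b A A A   (applied A -> A A)
  Step 5: b A A A  =>  b a A A   (applied A -> a)
  Step 6: b a A A  =>  b a a A   (applied A -> a)
  Step 7: b a a A  =>  b a a A A   (applied A -> A A)
  Step 8: b a a A A  =>  b a a a A   (applied A -> a)
  Step 9: b a a a A  =>  b a a a a   (applied A -> a)
Final yield: b a a a a
Total rewrite steps: 9

9


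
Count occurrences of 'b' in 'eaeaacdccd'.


Scanning 'eaeaacdccd' for 'b':
  No matches found.
Total occurrences of 'b': 0

0


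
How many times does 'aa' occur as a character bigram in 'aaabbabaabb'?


Scanning 'aaabbabaabb' for bigram 'aa':
  Position 0: 'aa' -> MATCH
  Position 1: 'aa' -> MATCH
  Position 2: 'ab' -> no
  Position 3: 'bb' -> no
  Position 4: 'ba' -> no
  Position 5: 'ab' -> no
  Position 6: 'ba' -> no
  Position 7: 'aa' -> MATCH
  Position 8: 'ab' -> no
  Position 9: 'bb' -> no
Total matches: 3

3


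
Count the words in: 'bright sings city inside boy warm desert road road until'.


Counting words by splitting on spaces:
  Word 1: 'bright'
  Word 2: 'sings'
  Word 3: 'city'
  Word 4: 'inside'
  Word 5: 'boy'
  Word 6: 'warm'
  Word 7: 'desert'
  Word 8: 'road'
  Word 9: 'road'
  Word 10: 'until'
Total words: 10

10


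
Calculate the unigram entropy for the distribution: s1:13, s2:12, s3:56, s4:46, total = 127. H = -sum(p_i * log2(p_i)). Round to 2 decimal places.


Computing entropy H = -sum(p_i * log2(p_i)):
  s1: p = 13/127 = 0.1024, -p*log2(p) = 0.3366
  s2: p = 12/127 = 0.0945, -p*log2(p) = 0.3216
  s3: p = 56/127 = 0.4409, -p*log2(p) = 0.5209
  s4: p = 46/127 = 0.3622, -p*log2(p) = 0.5307
H = sum of terms = 1.7098
Rounded to 2 decimals: 1.71

1.71


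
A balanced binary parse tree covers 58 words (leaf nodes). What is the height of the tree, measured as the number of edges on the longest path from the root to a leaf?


In a balanced binary tree with n leaves the deepest leaf is ceil(log2(n)) edges below the root.
log2(58) = 5.8580
ceil(5.8580) = 6
height (edges) = 6

6


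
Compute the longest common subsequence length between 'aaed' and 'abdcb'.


DP table for LCS of 'aaed' and 'abdcb':
       a  b  d  c  b
    0  0  0  0  0  0
  a 0  1  1  1  1  1
  a 0  1  1  1  1  1
  e 0  1  1  1  1  1
  d 0  1  1  2  2  2
LCS: 'ad'
LCS length = 2

2


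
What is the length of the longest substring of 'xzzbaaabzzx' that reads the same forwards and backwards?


Scanning 'xzzbaaabzzx' for palindromic substrings.
Substring at positions 0-10: 'xzzbaaabzzx'.
Check: reverse('xzzbaaabzzx') = 'xzzbaaabzzx' -> palindrome confirmed.
No longer palindromic substring exists; longest length = 11

11


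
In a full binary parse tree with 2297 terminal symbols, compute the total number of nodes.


Leaf nodes (terminals): 2297
Internal nodes = n - 1 = 2297 - 1 = 2296
Total = leaves + internal = 2297 + 2296 = 4593

4593


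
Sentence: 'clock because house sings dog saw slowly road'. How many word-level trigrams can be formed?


Word trigrams from [8] words:
  Trigram 1: (clock because house)
  Trigram 2: (because house sings)
  Trigram 3: (house sings dog)
  Trigram 4: (sings dog saw)
  Trigram 5: (dog saw slowly)
  Trigram 6: (saw slowly road)
Total word trigrams: 8 - 2 = 6

6


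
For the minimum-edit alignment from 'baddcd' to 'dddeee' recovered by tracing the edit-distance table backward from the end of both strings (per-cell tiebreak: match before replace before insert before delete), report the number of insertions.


Edit distance = 5. Backtracking from cell (6, 6) with preference match > replace > insert > delete,
then listing the resulting alignment 'baddcd' -> 'dddeee' left to right:
  Step 1: replace b->d
  Step 2: replace a->d
  Step 3: keep 'd'
  Step 4: replace d->e
  Step 5: replace c->e
  Step 6: replace d->e
Total insertions: 0

0


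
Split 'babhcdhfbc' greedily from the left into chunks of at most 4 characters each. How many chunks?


'babhcdhfbc' has 10 characters.
Chunking with max size 4:
  Chunk 1: 'babh' (positions 0-3)
  Chunk 2: 'cdhf' (positions 4-7)
  Chunk 3: 'bc' (positions 8-9)
Total chunks: ceil(10 / 4) = 3

3


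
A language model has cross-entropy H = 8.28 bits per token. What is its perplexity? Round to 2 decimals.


Perplexity formula: PP = 2^H
H = 8.28
PP = 2^8.28
Decompose: 2^8.28 = 2^8 * 2^0.28
2^8 = 256, 2^0.28 ~ 1.2141949
PP ~ 256 * 1.2141949 = 310.8338944
Rounded to 2 decimals: 310.83

310.83


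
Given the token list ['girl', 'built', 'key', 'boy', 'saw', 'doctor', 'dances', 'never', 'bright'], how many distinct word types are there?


Listing all tokens and tracking unique types:
  Token 1: 'girl' -> NEW (unique so far: 1)
  Token 2: 'built' -> NEW (unique so far: 2)
  Token 3: 'key' -> NEW (unique so far: 3)
  Token 4: 'boy' -> NEW (unique so far: 4)
  Token 5: 'saw' -> NEW (unique so far: 5)
  Token 6: 'doctor' -> NEW (unique so far: 6)
  Token 7: 'dances' -> NEW (unique so far: 7)
  Token 8: 'never' -> NEW (unique so far: 8)
  Token 9: 'bright' -> NEW (unique so far: 9)
Unique types: ('boy', 'bright', 'built', 'dances', 'doctor', 'girl', 'key', 'never', 'saw')
Vocabulary size: 9

9


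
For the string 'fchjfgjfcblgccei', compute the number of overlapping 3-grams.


String 'fchjfgjfcblgccei' has length L = 16.
Number of overlapping n-grams = L - n + 1
Substituting: 16 - 3 + 1 = 14

14


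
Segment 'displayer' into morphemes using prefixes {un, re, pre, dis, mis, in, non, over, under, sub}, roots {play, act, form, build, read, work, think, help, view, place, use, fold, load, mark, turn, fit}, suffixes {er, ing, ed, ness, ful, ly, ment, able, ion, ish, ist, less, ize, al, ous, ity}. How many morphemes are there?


Segmenting 'displayer' against the inventory:
  'dis' -> prefix (morpheme 1)
  'play' -> root (morpheme 2)
  'er' -> suffix (morpheme 3)
Total morphemes: 3

3


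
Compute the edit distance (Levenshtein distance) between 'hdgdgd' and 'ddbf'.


Building DP table for s1='hdgdgd' (len 6) and s2='ddbf' (len 4):
       d  d  b  f
    0  1  2  3  4
  h 1  1  2  3  4
  d 2  1  1  2  3
  g 3  2  2  2  3
  d 4  3  2  3  3
  g 5  4  3  3  4
  d 6  5  4  4  4
Edit distance = dp[6][4] = 4

4


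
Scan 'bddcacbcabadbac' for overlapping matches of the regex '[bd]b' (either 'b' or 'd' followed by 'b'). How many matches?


Pattern: [bd]b means either 'b' or 'd' followed by 'b'.
Scanning 'bddcacbcabadbac' position-by-position:
  Pos 0: window 'bd' -> no
  Pos 1: window 'dd' -> no
  Pos 2: window 'dc' -> no
  Pos 3: window 'ca' -> no
  Pos 4: window 'ac' -> no
  Pos 5: window 'cb' -> no
  Pos 6: window 'bc' -> no
  Pos 7: window 'ca' -> no
  Pos 8: window 'ab' -> no
  Pos 9: window 'ba' -> no
  Pos 10: window 'ad' -> no
  Pos 11: window 'db' -> MATCH
  Pos 12: window 'ba' -> no
  Pos 13: window 'ac' -> no
  Pos 14: window 'c' -> no
Total matches: 1

1


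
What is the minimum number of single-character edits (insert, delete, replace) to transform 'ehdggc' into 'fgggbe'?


Building DP table for s1='ehdggc' (len 6) and s2='fgggbe' (len 6):
       f  g  g  g  b  e
    0  1  2  3  4  5  6
  e 1  1  2  3  4  5  5
  h 2  2  2  3  4  5  6
  d 3  3  3  3  4  5  6
  g 4  4  3  3  3  4  5
  g 5  5  4  3  3  4  5
  c 6  6  5  4  4  4  5
Edit distance = dp[6][6] = 5

5


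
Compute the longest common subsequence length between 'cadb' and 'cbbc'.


DP table for LCS of 'cadb' and 'cbbc':
       c  b  b  c
    0  0  0  0  0
  c 0  1  1  1  1
  a 0  1  1  1  1
  d 0  1  1  1  1
  b 0  1  2  2  2
LCS: 'cb'
LCS length = 2

2


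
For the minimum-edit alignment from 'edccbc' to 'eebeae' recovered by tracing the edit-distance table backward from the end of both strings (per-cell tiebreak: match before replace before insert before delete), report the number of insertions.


Edit distance = 5. Backtracking from cell (6, 6) with preference match > replace > insert > delete,
then listing the resulting alignment 'edccbc' -> 'eebeae' left to right:
  Step 1: keep 'e'
  Step 2: replace d->e
  Step 3: replace c->b
  Step 4: replace c->e
  Step 5: replace b->a
  Step 6: replace c->e
Total insertions: 0

0


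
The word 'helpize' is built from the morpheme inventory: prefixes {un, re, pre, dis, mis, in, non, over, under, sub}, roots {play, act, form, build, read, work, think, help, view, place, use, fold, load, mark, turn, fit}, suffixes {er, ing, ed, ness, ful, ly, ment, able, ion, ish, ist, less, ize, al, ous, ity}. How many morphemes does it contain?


Segmenting 'helpize' against the inventory:
  'help' -> root (morpheme 1)
  'ize' -> suffix (morpheme 2)
Total morphemes: 2

2


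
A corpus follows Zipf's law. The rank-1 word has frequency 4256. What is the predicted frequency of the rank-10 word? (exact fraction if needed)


Zipf's law: freq(rank) = f1 / rank
f1 = 4256, rank = 10
freq = 4256 / 10
GCD(4256, 10) = 2
Simplified: 2128/5

2128/5


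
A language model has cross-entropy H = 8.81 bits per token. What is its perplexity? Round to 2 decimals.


Perplexity formula: PP = 2^H
H = 8.81
PP = 2^8.81
Decompose: 2^8.81 = 2^8 * 2^0.81
2^8 = 256, 2^0.81 ~ 1.7532114
PP ~ 256 * 1.7532114 = 448.8221184
Rounded to 2 decimals: 448.82

448.82


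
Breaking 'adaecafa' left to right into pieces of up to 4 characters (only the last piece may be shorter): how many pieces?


'adaecafa' has 8 characters.
Chunking with max size 4:
  Chunk 1: 'adae' (positions 0-3)
  Chunk 2: 'cafa' (positions 4-7)
Total chunks: ceil(8 / 4) = 2

2


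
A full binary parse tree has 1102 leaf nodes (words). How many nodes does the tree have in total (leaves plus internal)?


Leaf nodes (terminals): 1102
Internal nodes = n - 1 = 1102 - 1 = 1101
Total = leaves + internal = 1102 + 1101 = 2203

2203


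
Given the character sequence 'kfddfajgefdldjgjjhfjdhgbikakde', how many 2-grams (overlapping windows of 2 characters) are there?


String 'kfddfajgefdldjgjjhfjdhgbikakde' has length L = 30.
Number of overlapping n-grams = L - n + 1
Substituting: 30 - 2 + 1 = 29

29


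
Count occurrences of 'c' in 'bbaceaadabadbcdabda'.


Scanning 'bbaceaadabadbcdabda' for 'c':
  Position 3: 'c' -> MATCH (count: 1)
  Position 13: 'c' -> MATCH (count: 2)
Total occurrences of 'c': 2

2


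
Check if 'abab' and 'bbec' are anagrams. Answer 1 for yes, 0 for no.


Sort characters of 'abab': 'aabb'
Sort characters of 'bbec': 'bbce'
Sorted forms differ -> they are NOT anagrams
Result: 0

0


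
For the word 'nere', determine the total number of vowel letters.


Scanning each character of 'nere':
  Position 1: 'n' -> consonant (running count: 0)
  Position 2: 'e' -> vowel (running count: 1)
  Position 3: 'r' -> consonant (running count: 1)
  Position 4: 'e' -> vowel (running count: 2)
Total vowels: 2

2


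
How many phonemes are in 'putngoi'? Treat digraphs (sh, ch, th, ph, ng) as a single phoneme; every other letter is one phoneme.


Parsing 'putngoi' greedily, digraphs first:
  'p' -> consonant phoneme (phonemes so far: 1)
  'u' -> vowel phoneme (phonemes so far: 2)
  't' -> consonant phoneme (phonemes so far: 3)
  'ng' -> digraph (1 consonant phoneme) (phonemes so far: 4)
  'o' -> vowel phoneme (phonemes so far: 5)
  'i' -> vowel phoneme (phonemes so far: 6)
Total phonemes: 6

6


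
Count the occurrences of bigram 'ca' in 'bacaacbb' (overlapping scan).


Scanning 'bacaacbb' for bigram 'ca':
  Position 0: 'ba' -> no
  Position 1: 'ac' -> no
  Position 2: 'ca' -> MATCH
  Position 3: 'aa' -> no
  Position 4: 'ac' -> no
  Position 5: 'cb' -> no
  Position 6: 'bb' -> no
Total matches: 1

1


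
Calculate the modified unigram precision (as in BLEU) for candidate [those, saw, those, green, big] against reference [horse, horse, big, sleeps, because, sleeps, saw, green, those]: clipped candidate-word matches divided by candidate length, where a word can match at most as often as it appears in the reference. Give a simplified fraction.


Reference word counts: {'because': 1, 'big': 1, 'green': 1, 'horse': 2, 'saw': 1, 'sleeps': 2, 'those': 1}
Checking each candidate word (with clipping):
  'those' -> in reference (ref count 1, used 1/1) -> match (matches: 1)
  'saw' -> in reference (ref count 1, used 1/1) -> match (matches: 2)
  'those' -> ref count 1 already used up (1/1) -> clipped, no match (matches: 2)
  'green' -> in reference (ref count 1, used 1/1) -> match (matches: 3)
  'big' -> in reference (ref count 1, used 1/1) -> match (matches: 4)
Clipped matches: 4, Candidate length: 5
Precision = 4/5

4/5


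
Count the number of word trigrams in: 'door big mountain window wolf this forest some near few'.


Word trigrams from [10] words:
  Trigram 1: (door big mountain)
  Trigram 2: (big mountain window)
  Trigram 3: (mountain window wolf)
  Trigram 4: (window wolf this)
  Trigram 5: (wolf this forest)
  Trigram 6: (this forest some)
  Trigram 7: (forest some near)
  Trigram 8: (some near few)
Total word trigrams: 10 - 2 = 8

8


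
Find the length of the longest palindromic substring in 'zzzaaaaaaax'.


Scanning 'zzzaaaaaaax' for palindromic substrings.
Substring at positions 3-9: 'aaaaaaa'.
Check: reverse('aaaaaaa') = 'aaaaaaa' -> palindrome confirmed.
Neighbouring characters ('z' / 'x') break symmetry, so it cannot extend further.
No longer palindromic substring exists; longest length = 7

7


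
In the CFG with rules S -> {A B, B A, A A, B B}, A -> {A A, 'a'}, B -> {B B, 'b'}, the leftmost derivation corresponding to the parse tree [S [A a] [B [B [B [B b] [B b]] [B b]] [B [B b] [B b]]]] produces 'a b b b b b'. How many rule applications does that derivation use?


Every bracketed nonterminal node [X ...] in the tree is produced by exactly one rule application.
Reading the tree off as a leftmost derivation:
  Step 1: S  =>  A B   (applied S -> A B)
  Step 2: A B  =>  a B   (applied A -> a)
  Step 3: a B  =>  a B B   (applied B -> B B)
  Step 4: a B B  =>  a B B B   (applied B -> B B)
  Step 5: a B B B  =>  a B B B B   (applied B -> B B)
  Step 6: a B B B B  =>  a b B B B   (applied B -> b)
  Step 7: a b B B B  =>  a b b B B   (applied B -> b)
  Step 8: a b b B B  =>  a b b b B   (applied B -> b)
  Step 9: a b b b B  =>  a b b b B B   (applied B -> B B)
  Step 10: a b b b B B  =>  a b b b b B   (applied B -> b)
  Step 11: a b b b b B  =>  a b b b b b   (applied B -> b)
Final yield: a b b b b b
Total rewrite steps: 11

11


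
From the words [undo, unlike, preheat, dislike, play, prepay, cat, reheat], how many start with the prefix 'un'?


Checking each word for prefix 'un':
  'undo' -> YES, starts with 'un' (count: 1)
  'unlike' -> YES, starts with 'un' (count: 2)
  'preheat' -> no (count: 2)
  'dislike' -> no (count: 2)
  'play' -> no (count: 2)
  'prepay' -> no (count: 2)
  'cat' -> no (count: 2)
  'reheat' -> no (count: 2)
Total with prefix 'un': 2

2


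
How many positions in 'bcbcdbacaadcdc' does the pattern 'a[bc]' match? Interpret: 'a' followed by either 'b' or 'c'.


Pattern: a[bc] means 'a' followed by either 'b' or 'c'.
Scanning 'bcbcdbacaadcdc' position-by-position:
  Pos 0: window 'bc' -> no
  Pos 1: window 'cb' -> no
  Pos 2: window 'bc' -> no
  Pos 3: window 'cd' -> no
  Pos 4: window 'db' -> no
  Pos 5: window 'ba' -> no
  Pos 6: window 'ac' -> MATCH
  Pos 7: window 'ca' -> no
  Pos 8: window 'aa' -> no
  Pos 9: window 'ad' -> no
  Pos 10: window 'dc' -> no
  Pos 11: window 'cd' -> no
  Pos 12: window 'dc' -> no
  Pos 13: window 'c' -> no
Total matches: 1

1


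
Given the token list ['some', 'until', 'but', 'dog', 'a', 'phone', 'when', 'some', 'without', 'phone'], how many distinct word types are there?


Listing all tokens and tracking unique types:
  Token 1: 'some' -> NEW (unique so far: 1)
  Token 2: 'until' -> NEW (unique so far: 2)
  Token 3: 'but' -> NEW (unique so far: 3)
  Token 4: 'dog' -> NEW (unique so far: 4)
  Token 5: 'a' -> NEW (unique so far: 5)
  Token 6: 'phone' -> NEW (unique so far: 6)
  Token 7: 'when' -> NEW (unique so far: 7)
  Token 8: 'some' -> duplicate (unique so far: 7)
  Token 9: 'without' -> NEW (unique so far: 8)
  Token 10: 'phone' -> duplicate (unique so far: 8)
Unique types: ('a', 'but', 'dog', 'phone', 'some', 'until', 'when', 'without')
Vocabulary size: 8

8


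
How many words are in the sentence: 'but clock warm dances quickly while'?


Counting words by splitting on spaces:
  Word 1: 'but'
  Word 2: 'clock'
  Word 3: 'warm'
  Word 4: 'dances'
  Word 5: 'quickly'
  Word 6: 'while'
Total words: 6

6


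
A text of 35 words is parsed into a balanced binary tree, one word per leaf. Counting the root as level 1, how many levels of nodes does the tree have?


In a balanced binary tree with n leaves the deepest leaf is ceil(log2(n)) edges below the root,
so counting node levels inclusive of root and leaves gives ceil(log2(n)) + 1 levels.
log2(35) = 5.1293
ceil(5.1293) = 6
levels = 6 + 1 = 7

7


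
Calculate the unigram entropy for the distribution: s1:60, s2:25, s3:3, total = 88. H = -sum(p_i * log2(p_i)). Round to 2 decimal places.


Computing entropy H = -sum(p_i * log2(p_i)):
  s1: p = 60/88 = 0.6818, -p*log2(p) = 0.3767
  s2: p = 25/88 = 0.2841, -p*log2(p) = 0.5158
  s3: p = 3/88 = 0.0341, -p*log2(p) = 0.1662
H = sum of terms = 1.0587
Rounded to 2 decimals: 1.06

1.06


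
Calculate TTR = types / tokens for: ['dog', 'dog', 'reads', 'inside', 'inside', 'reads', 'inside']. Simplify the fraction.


Tokens: 7
Unique types: ('dog', 'inside', 'reads') = 3
TTR = 3/7
Already in lowest terms.

3/7
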